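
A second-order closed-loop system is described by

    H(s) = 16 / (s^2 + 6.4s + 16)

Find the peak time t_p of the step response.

t_p ≈ 1.309 s

Comparing s^2 + 6.4s + 16 to s^2 + 2ζωₙs + ωₙ²: ωₙ = 4 rad/s and ζ = 6.4/(2·4) = 0.8.
ζωₙ = 6.4/2 = 3.2, so ω_d = ωₙ√(1−ζ²) = √(ωₙ² − (ζωₙ)²) = √(16 − 3.2²) = √5.76 = 2.400 rad/s.
t_p = π/ω_d = π/2.400 ≈ 1.309 s.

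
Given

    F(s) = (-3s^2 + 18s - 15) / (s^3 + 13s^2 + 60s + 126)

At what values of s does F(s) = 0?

Set the numerator to zero: -3s^2 + 18s - 15 = 0, i.e. -3·(s^2 - 6s + 5) = 0.
Factoring: (s - 5)(s - 1) = 0.

s = 5, 1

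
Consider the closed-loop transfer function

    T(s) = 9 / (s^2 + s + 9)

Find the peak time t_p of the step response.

t_p ≈ 1.062 s

Comparing s^2 + s + 9 to s^2 + 2ζωₙs + ωₙ²: ωₙ = 3 rad/s and ζ = 1/(2·3) ≈ 0.1667.
ζωₙ = 1/2 = 0.5, so ω_d = ωₙ√(1−ζ²) = √(ωₙ² − (ζωₙ)²) = √(9 − 0.5²) = √8.75 ≈ 2.958 rad/s.
t_p = π/ω_d = π/2.958 ≈ 1.062 s.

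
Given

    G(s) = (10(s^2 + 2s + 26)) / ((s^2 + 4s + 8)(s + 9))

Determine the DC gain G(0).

At s = 0 each factor (s + a) contributes a and each (s^2 + bs + c) contributes c.
G(0) = 10·(26) / ((8) · (9)) = 260/72 = 65/18.

G(0) = 65/18 ≈ 3.611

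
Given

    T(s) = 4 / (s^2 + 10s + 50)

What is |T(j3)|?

|T(j3)| ≈ 0.07873

Substitute s = j3: numerator = 4, denominator = 41 + j30.
|T(j3)| = |4| / |41 + j30| = 4 / 50.804 ≈ 0.07873.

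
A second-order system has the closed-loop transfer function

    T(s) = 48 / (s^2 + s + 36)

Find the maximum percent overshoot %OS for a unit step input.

Comparing s^2 + s + 36 to s^2 + 2ζωₙs + ωₙ²: ωₙ = 6 rad/s and ζ = 1/(2·6) ≈ 0.08333.
%OS = 100·exp(−πζ/√(1−ζ²)) = 100·exp(−π·0.08333/√(1−0.08333²)) ≈ 76.9%.

%OS ≈ 76.9%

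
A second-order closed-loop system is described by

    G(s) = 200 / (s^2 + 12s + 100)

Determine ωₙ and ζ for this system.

Compare the denominator to the standard form s^2 + 2ζωₙs + ωₙ².
ωₙ² = 100, so ωₙ = 10 rad/s.
2ζωₙ = 12, so ζ = 12/(2·10) = 0.6.
With ζ = 0.6 the response is underdamped.

ωₙ = 10 rad/s, ζ = 0.6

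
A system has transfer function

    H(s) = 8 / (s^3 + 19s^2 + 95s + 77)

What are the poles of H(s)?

The poles are the roots of the denominator s^3 + 19s^2 + 95s + 77 = 0.
Trying s = -11: the polynomial evaluates to 0, so (s + 11) is a factor.
Dividing out leaves s^2 + 8s + 7 = 0.
Factoring the quadratic: (s + 1)(s + 7) = 0.

s = -11, -1, -7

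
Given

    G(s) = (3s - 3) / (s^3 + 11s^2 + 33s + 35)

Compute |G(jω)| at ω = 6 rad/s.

Substitute s = j6: numerator = -3 + j18, denominator = -361 - j18.
|G(j6)| = |-3 + j18| / |-361 - j18| = 18.248 / 361.45 ≈ 0.05049.

|G(j6)| ≈ 0.05049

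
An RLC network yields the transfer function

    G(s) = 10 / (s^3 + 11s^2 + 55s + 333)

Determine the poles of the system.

s = -1 ± 6j, -9

The poles are the roots of the denominator s^3 + 11s^2 + 55s + 333 = 0.
Trying s = -9: the polynomial evaluates to 0, so (s + 9) is a factor.
Dividing out leaves s^2 + 2s + 37 = 0.
The quadratic formula then gives s = -1 ± 6j.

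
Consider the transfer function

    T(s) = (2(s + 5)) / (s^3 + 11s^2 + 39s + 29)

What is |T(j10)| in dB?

|T(j10)|_dB ≈ -34.8 dB

Substitute s = j10: numerator = 10 + j20, denominator = -1071 - j610.
|T(j10)| = |10 + j20| / |-1071 - j610| = 22.361 / 1232.5 ≈ 0.01814.
In decibels: 20·log₁₀(0.01814) ≈ -34.8 dB.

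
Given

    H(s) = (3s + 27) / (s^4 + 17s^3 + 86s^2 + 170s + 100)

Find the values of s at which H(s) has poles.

s = -3 ± j, -10, -1

The poles are the roots of the denominator s^4 + 17s^3 + 86s^2 + 170s + 100 = 0.
Trying s = -10: the polynomial evaluates to 0, so (s + 10) is a factor.
Dividing out leaves s^3 + 7s^2 + 16s + 10 = 0.
This factors further as (s^2 + 6s + 10)(s + 1) = 0.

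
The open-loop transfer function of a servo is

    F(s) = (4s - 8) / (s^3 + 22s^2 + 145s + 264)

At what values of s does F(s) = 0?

Set the numerator to zero: 4s - 8 = 0, i.e. 4·(s - 2) = 0.
So s = 2.

s = 2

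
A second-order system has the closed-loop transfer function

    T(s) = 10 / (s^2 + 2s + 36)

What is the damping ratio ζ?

ζ ≈ 0.1667

Compare the denominator to the standard form s^2 + 2ζωₙs + ωₙ².
ωₙ² = 36, so ωₙ = 6 rad/s.
2ζωₙ = 2, so ζ = 2/(2·6) ≈ 0.1667.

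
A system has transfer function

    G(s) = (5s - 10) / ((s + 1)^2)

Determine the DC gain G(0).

G(0) = -10

Set s = 0: G(0) = (-10) / (1) = -10.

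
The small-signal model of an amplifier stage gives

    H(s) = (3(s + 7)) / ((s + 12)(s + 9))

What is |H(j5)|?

Substitute s = j5: numerator = 21 + j15, denominator = 83 + j105.
|H(j5)| = |21 + j15| / |83 + j105| = 25.807 / 133.84 ≈ 0.1928.

|H(j5)| ≈ 0.1928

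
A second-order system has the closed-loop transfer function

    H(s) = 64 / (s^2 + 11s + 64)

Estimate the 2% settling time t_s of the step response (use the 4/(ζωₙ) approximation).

t_s ≈ 0.7273 s

Comparing s^2 + 11s + 64 to s^2 + 2ζωₙs + ωₙ²: ωₙ = 8 rad/s and ζ = 11/(2·8) = 0.6875.
ζωₙ = 11/2 = 5.5, so t_s ≈ 4/(ζωₙ) = 4/5.5 ≈ 0.7273 s.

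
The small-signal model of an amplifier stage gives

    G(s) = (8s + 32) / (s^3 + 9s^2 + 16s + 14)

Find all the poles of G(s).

The poles are the roots of the denominator s^3 + 9s^2 + 16s + 14 = 0.
Trying s = -7: the polynomial evaluates to 0, so (s + 7) is a factor.
Dividing out leaves s^2 + 2s + 2 = 0.
The quadratic formula then gives s = -1 ± 1j.

s = -1 + j, -1 - j, -7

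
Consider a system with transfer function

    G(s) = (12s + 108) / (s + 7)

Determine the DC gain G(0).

G(0) = 108/7 ≈ 15.43

Set s = 0: G(0) = (108) / (7) = 108/7.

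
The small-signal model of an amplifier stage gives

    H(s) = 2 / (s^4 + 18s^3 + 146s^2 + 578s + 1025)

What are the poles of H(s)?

The poles are the roots of the denominator s^4 + 18s^3 + 146s^2 + 578s + 1025 = 0.
No real roots exist; factor into two real quadratics: (s^2 + 8s + 25)(s^2 + 10s + 41) = 0.
Each quadratic gives a conjugate pair via the quadratic formula.

s = -4 ± 3j, -5 ± 4j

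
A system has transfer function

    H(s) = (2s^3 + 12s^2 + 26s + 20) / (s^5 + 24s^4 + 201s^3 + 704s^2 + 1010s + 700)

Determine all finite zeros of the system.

Set the numerator to zero: 2s^3 + 12s^2 + 26s + 20 = 0, i.e. 2·(s^3 + 6s^2 + 13s + 10) = 0.
Factoring: (s^2 + 4s + 5)(s + 2) = 0.

s = -2 ± j, -2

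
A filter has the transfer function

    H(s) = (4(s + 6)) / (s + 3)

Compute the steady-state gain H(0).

H(0) = 8

Set s = 0: H(0) = (24) / (3) = 8.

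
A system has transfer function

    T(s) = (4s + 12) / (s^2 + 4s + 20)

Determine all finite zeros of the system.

Set the numerator to zero: 4s + 12 = 0, i.e. 4·(s + 3) = 0.
So s = -3.

s = -3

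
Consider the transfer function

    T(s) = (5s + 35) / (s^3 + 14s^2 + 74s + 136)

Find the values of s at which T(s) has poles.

The poles are the roots of the denominator s^3 + 14s^2 + 74s + 136 = 0.
Trying s = -4: the polynomial evaluates to 0, so (s + 4) is a factor.
Dividing out leaves s^2 + 10s + 34 = 0.
The quadratic formula then gives s = -5 ± 3j.

s = -5 ± 3j, -4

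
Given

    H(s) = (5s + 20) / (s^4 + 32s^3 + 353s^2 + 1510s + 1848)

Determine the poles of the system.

The poles are the roots of the denominator s^4 + 32s^3 + 353s^2 + 1510s + 1848 = 0.
Trying s = -7: the polynomial evaluates to 0, so (s + 7) is a factor.
Dividing out leaves s^3 + 25s^2 + 178s + 264 = 0.
This factors further as (s + 11)(s + 12)(s + 2) = 0.

s = -7, -11, -12, -2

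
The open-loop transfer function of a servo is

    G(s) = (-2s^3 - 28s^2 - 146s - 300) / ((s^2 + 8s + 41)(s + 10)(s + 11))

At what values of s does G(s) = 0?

s = -4 ± 3j, -6

Set the numerator to zero: -2s^3 - 28s^2 - 146s - 300 = 0, i.e. -2·(s^3 + 14s^2 + 73s + 150) = 0.
Factoring: (s^2 + 8s + 25)(s + 6) = 0.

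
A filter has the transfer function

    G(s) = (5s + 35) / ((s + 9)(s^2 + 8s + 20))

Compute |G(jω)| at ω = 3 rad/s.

Substitute s = j3: numerator = 35 + j15, denominator = 27 + j249.
|G(j3)| = |35 + j15| / |27 + j249| = 38.079 / 250.46 ≈ 0.1520.

|G(j3)| ≈ 0.1520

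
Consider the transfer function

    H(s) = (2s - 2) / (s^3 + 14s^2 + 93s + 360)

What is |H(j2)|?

|H(j2)| ≈ 0.01269

Substitute s = j2: numerator = -2 + j4, denominator = 304 + j178.
|H(j2)| = |-2 + j4| / |304 + j178| = 4.4721 / 352.28 ≈ 0.01269.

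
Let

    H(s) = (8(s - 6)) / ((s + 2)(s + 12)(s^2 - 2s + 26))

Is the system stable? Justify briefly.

unstable

The poles can be read from the denominator factors: s = -2, -12, 1 + 5j, 1 - 5j.
Since the pole(s) at s = 1 + 5j, 1 - 5j lie in the right half-plane, the system is unstable.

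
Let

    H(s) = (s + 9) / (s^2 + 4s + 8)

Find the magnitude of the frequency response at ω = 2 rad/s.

Substitute s = j2: numerator = 9 + j2, denominator = 4 + j8.
|H(j2)| = |9 + j2| / |4 + j8| = 9.2195 / 8.9443 ≈ 1.031.

|H(j2)| ≈ 1.031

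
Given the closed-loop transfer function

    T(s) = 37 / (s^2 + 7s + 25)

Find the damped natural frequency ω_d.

ω_d ≈ 3.571 rad/s

Comparing s^2 + 7s + 25 to s^2 + 2ζωₙs + ωₙ²: ωₙ = 5 rad/s and ζ = 7/(2·5) = 0.7.
ζωₙ = 7/2 = 3.5, so ω_d = ωₙ√(1−ζ²) = √(ωₙ² − (ζωₙ)²) = √(25 − 3.5²) = √12.75 ≈ 3.571 rad/s.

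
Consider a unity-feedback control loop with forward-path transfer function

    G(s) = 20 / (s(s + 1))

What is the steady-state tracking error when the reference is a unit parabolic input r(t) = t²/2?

G(s) has one pole at the origin.
This is a Type 1 system; Ka = lim_{s→0} s^2·G(s) = 0, so the steady-state error for a parabola input is infinite.

e_ss = ∞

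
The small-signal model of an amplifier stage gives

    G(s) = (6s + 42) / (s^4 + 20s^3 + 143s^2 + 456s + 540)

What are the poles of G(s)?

s = -4 + 2j, -4 - 2j, -9, -3

The poles are the roots of the denominator s^4 + 20s^3 + 143s^2 + 456s + 540 = 0.
Trying s = -9: the polynomial evaluates to 0, so (s + 9) is a factor.
Dividing out leaves s^3 + 11s^2 + 44s + 60 = 0.
This factors further as (s^2 + 8s + 20)(s + 3) = 0.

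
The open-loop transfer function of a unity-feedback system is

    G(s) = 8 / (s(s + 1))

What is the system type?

The denominator has 1 factor of s at the origin (free integrator), so this is a Type 1 system.

Type 1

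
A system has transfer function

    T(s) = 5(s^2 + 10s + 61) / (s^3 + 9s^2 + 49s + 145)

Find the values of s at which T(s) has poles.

The poles are the roots of the denominator s^3 + 9s^2 + 49s + 145 = 0.
Trying s = -5: the polynomial evaluates to 0, so (s + 5) is a factor.
Dividing out leaves s^2 + 4s + 29 = 0.
The quadratic formula then gives s = -2 ± 5j.

s = -2 ± 5j, -5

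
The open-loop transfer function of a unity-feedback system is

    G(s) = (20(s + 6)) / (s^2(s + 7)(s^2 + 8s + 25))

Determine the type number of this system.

Type 2

The denominator has 2 factors of s at the origin (free integrators), so this is a Type 2 system.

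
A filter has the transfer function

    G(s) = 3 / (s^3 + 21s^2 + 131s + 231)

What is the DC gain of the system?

Set s = 0: G(0) = (3) / (231) = 1/77.

G(0) = 1/77 ≈ 0.01299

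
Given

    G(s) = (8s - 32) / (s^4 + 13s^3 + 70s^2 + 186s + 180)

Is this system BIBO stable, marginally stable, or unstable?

The denominator s^4 + 13s^3 + 70s^2 + 186s + 180 factors as (s^2 + 6s + 18)(s + 5)(s + 2), giving poles at s = -3 + 3j, -3 - 3j, -5, -2.
Since all poles lie strictly in the left half-plane, the system is stable.

stable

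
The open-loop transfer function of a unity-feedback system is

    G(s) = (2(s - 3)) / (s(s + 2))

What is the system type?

Type 1

The denominator has 1 factor of s at the origin (free integrator), so this is a Type 1 system.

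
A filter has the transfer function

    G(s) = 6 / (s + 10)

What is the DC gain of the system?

Set s = 0: G(0) = (6) / (10) = 3/5.

G(0) = 3/5 ≈ 0.6000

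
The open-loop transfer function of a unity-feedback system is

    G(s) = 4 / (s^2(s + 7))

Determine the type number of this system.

Type 2

The denominator has 2 factors of s at the origin (free integrators), so this is a Type 2 system.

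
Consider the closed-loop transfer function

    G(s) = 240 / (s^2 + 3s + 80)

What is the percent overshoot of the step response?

%OS ≈ 58.6%

Comparing s^2 + 3s + 80 to s^2 + 2ζωₙs + ωₙ²: ωₙ = √80 ≈ 8.944 rad/s and ζ = 3/(2·√80) ≈ 0.1677.
%OS = 100·exp(−πζ/√(1−ζ²)) = 100·exp(−π·0.1677/√(1−0.1677²)) ≈ 58.6%.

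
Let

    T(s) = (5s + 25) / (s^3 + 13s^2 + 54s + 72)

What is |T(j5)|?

|T(j5)| ≈ 0.1212

Substitute s = j5: numerator = 25 + j25, denominator = -253 + j145.
|T(j5)| = |25 + j25| / |-253 + j145| = 35.355 / 291.61 ≈ 0.1212.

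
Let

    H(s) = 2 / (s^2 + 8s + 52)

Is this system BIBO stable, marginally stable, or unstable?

The denominator s^2 + 8s + 52 factors as (s^2 + 8s + 52), giving poles at s = -4 + 6j, -4 - 6j.
Since all poles lie strictly in the left half-plane, the system is stable.

stable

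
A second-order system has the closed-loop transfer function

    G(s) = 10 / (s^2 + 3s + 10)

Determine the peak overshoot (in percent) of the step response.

%OS ≈ 18.4%

Comparing s^2 + 3s + 10 to s^2 + 2ζωₙs + ωₙ²: ωₙ = √10 ≈ 3.162 rad/s and ζ = 3/(2·√10) ≈ 0.4743.
%OS = 100·exp(−πζ/√(1−ζ²)) = 100·exp(−π·0.4743/√(1−0.4743²)) ≈ 18.4%.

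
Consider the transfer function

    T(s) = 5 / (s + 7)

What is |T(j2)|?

Substitute s = j2: numerator = 5, denominator = 7 + j2.
|T(j2)| = |5| / |7 + j2| = 5 / 7.2801 ≈ 0.6868.

|T(j2)| ≈ 0.6868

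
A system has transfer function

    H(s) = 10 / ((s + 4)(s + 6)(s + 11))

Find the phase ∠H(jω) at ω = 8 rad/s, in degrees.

At s = j8: numerator = 10, denominator = -1080 + j560.
∠H = ∠num − ∠den = 0° − (152.59°) = -152.6°.

∠H(j8) ≈ -152.6°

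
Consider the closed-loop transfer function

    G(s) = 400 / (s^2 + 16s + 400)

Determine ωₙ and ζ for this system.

ωₙ = 20 rad/s, ζ = 0.4

Compare the denominator to the standard form s^2 + 2ζωₙs + ωₙ².
ωₙ² = 400, so ωₙ = 20 rad/s.
2ζωₙ = 16, so ζ = 16/(2·20) = 0.4.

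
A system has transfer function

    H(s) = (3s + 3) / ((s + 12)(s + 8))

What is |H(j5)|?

|H(j5)| ≈ 0.1247

Substitute s = j5: numerator = 3 + j15, denominator = 71 + j100.
|H(j5)| = |3 + j15| / |71 + j100| = 15.297 / 122.64 ≈ 0.1247.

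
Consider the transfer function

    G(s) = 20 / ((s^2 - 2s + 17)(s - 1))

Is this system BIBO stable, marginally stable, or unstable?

unstable

The poles can be read from the denominator factors: s = 1 ± 4j, 1.
Since the pole(s) at s = 1 + 4j, 1 - 4j, 1 lie in the right half-plane, the system is unstable.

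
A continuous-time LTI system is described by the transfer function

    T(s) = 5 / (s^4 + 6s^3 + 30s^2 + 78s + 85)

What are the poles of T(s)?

The poles are the roots of the denominator s^4 + 6s^3 + 30s^2 + 78s + 85 = 0.
No real roots exist; factor into two real quadratics: (s^2 + 2s + 17)(s^2 + 4s + 5) = 0.
Each quadratic gives a conjugate pair via the quadratic formula.

s = -1 ± 4j, -2 ± j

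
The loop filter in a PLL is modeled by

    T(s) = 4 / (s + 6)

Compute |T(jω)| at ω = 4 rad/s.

|T(j4)| ≈ 0.5547

Substitute s = j4: numerator = 4, denominator = 6 + j4.
|T(j4)| = |4| / |6 + j4| = 4 / 7.2111 ≈ 0.5547.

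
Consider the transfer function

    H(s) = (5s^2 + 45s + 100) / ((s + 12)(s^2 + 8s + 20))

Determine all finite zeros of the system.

s = -4, -5

Set the numerator to zero: 5s^2 + 45s + 100 = 0, i.e. 5·(s^2 + 9s + 20) = 0.
Factoring: (s + 4)(s + 5) = 0.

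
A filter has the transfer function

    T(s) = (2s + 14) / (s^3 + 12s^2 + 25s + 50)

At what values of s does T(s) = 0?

s = -7

Set the numerator to zero: 2s + 14 = 0, i.e. 2·(s + 7) = 0.
So s = -7.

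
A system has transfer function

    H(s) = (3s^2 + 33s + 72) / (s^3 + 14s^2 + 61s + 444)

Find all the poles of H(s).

s = -1 + 6j, -1 - 6j, -12

The poles are the roots of the denominator s^3 + 14s^2 + 61s + 444 = 0.
Trying s = -12: the polynomial evaluates to 0, so (s + 12) is a factor.
Dividing out leaves s^2 + 2s + 37 = 0.
The quadratic formula then gives s = -1 ± 6j.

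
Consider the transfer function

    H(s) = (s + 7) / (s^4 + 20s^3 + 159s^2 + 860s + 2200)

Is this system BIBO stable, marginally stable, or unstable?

The denominator s^4 + 20s^3 + 159s^2 + 860s + 2200 factors as (s^2 + 4s + 40)(s + 5)(s + 11), giving poles at s = -2 + 6j, -2 - 6j, -5, -11.
Since all poles lie strictly in the left half-plane, the system is stable.

stable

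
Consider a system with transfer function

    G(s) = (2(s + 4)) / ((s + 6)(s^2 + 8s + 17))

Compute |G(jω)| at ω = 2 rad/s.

Substitute s = j2: numerator = 8 + j4, denominator = 46 + j122.
|G(j2)| = |8 + j4| / |46 + j122| = 8.9443 / 130.38 ≈ 0.06860.

|G(j2)| ≈ 0.06860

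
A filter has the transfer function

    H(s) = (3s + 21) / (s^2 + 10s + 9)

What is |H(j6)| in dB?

Substitute s = j6: numerator = 21 + j18, denominator = -27 + j60.
|H(j6)| = |21 + j18| / |-27 + j60| = 27.659 / 65.795 ≈ 0.4204.
In decibels: 20·log₁₀(0.4204) ≈ -7.53 dB.

|H(j6)|_dB ≈ -7.53 dB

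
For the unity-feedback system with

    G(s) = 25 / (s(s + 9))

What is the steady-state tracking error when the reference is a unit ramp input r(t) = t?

G(s) has one pole at the origin.
This is a Type 1 system. Kv = lim_{s→0} s·G(s) = 25/9.
e_ss = 1/Kv = 1/(25/9) = 9/25 ≈ 0.3600.

e_ss = 0.3600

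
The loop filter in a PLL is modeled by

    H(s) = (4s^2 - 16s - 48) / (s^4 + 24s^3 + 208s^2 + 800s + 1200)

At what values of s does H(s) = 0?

s = 6, -2

Set the numerator to zero: 4s^2 - 16s - 48 = 0, i.e. 4·(s^2 - 4s - 12) = 0.
Factoring: (s - 6)(s + 2) = 0.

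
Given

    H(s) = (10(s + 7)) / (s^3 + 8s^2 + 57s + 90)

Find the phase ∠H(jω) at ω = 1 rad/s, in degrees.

∠H(j1) ≈ -26.20°

At s = j1: numerator = 70 + j10, denominator = 82 + j56.
∠H = ∠num − ∠den = 8.1301° − (34.330°) = -26.20°.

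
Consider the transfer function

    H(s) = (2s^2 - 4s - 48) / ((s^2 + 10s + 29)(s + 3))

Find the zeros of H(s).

s = -4, 6

Set the numerator to zero: 2s^2 - 4s - 48 = 0, i.e. 2·(s^2 - 2s - 24) = 0.
Factoring: (s + 4)(s - 6) = 0.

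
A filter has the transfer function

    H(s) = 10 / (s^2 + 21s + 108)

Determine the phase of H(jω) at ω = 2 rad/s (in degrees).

At s = j2: numerator = 10, denominator = 104 + j42.
∠H = ∠num − ∠den = 0° − (21.991°) = -21.99°.

∠H(j2) ≈ -21.99°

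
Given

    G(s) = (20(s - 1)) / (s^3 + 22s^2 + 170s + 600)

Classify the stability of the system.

The denominator s^3 + 22s^2 + 170s + 600 factors as (s + 12)(s^2 + 10s + 50), giving poles at s = -12, -5 + 5j, -5 - 5j.
Since all poles lie strictly in the left half-plane, the system is stable.

stable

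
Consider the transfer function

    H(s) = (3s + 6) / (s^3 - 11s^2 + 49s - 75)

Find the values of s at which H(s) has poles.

s = 4 + 3j, 4 - 3j, 3

The poles are the roots of the denominator s^3 - 11s^2 + 49s - 75 = 0.
Trying s = 3: the polynomial evaluates to 0, so (s - 3) is a factor.
Dividing out leaves s^2 - 8s + 25 = 0.
The quadratic formula then gives s = 4 ± 3j.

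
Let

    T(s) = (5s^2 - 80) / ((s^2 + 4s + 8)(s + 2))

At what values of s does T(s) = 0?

Set the numerator to zero: 5s^2 - 80 = 0, i.e. 5·(s^2 - 16) = 0.
Factoring: (s - 4)(s + 4) = 0.

s = 4, -4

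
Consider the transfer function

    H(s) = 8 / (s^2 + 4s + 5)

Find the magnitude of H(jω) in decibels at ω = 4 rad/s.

|H(j4)|_dB ≈ -7.70 dB

Substitute s = j4: numerator = 8, denominator = -11 + j16.
|H(j4)| = |8| / |-11 + j16| = 8 / 19.416 ≈ 0.4120.
In decibels: 20·log₁₀(0.4120) ≈ -7.70 dB.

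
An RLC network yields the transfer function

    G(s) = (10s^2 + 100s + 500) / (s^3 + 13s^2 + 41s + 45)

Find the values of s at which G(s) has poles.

s = -2 ± j, -9

The poles are the roots of the denominator s^3 + 13s^2 + 41s + 45 = 0.
Trying s = -9: the polynomial evaluates to 0, so (s + 9) is a factor.
Dividing out leaves s^2 + 4s + 5 = 0.
The quadratic formula then gives s = -2 ± 1j.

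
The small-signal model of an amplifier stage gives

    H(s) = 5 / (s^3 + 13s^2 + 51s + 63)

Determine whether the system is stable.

The denominator s^3 + 13s^2 + 51s + 63 factors as (s + 3)^2(s + 7), giving poles at s = -3, -7, -3.
Since all poles lie strictly in the left half-plane, the system is stable.

stable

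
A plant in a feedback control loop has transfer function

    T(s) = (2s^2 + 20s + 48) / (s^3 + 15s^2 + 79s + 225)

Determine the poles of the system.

The poles are the roots of the denominator s^3 + 15s^2 + 79s + 225 = 0.
Trying s = -9: the polynomial evaluates to 0, so (s + 9) is a factor.
Dividing out leaves s^2 + 6s + 25 = 0.
The quadratic formula then gives s = -3 ± 4j.

s = -3 ± 4j, -9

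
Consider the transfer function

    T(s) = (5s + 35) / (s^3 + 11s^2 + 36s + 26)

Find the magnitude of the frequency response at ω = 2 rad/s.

Substitute s = j2: numerator = 35 + j10, denominator = -18 + j64.
|T(j2)| = |35 + j10| / |-18 + j64| = 36.401 / 66.483 ≈ 0.5475.

|T(j2)| ≈ 0.5475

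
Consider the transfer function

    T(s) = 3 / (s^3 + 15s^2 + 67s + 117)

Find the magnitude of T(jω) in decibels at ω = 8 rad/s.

Substitute s = j8: numerator = 3, denominator = -843 + j24.
|T(j8)| = |3| / |-843 + j24| = 3 / 843.34 ≈ 0.003557.
In decibels: 20·log₁₀(0.003557) ≈ -49.0 dB.

|T(j8)|_dB ≈ -49.0 dB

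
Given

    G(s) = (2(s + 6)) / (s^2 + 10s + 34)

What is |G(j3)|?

Substitute s = j3: numerator = 12 + j6, denominator = 25 + j30.
|G(j3)| = |12 + j6| / |25 + j30| = 13.416 / 39.051 ≈ 0.3436.

|G(j3)| ≈ 0.3436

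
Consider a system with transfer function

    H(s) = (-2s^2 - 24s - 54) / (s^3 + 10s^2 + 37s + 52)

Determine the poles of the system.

The poles are the roots of the denominator s^3 + 10s^2 + 37s + 52 = 0.
Trying s = -4: the polynomial evaluates to 0, so (s + 4) is a factor.
Dividing out leaves s^2 + 6s + 13 = 0.
The quadratic formula then gives s = -3 ± 2j.

s = -4, -3 + 2j, -3 - 2j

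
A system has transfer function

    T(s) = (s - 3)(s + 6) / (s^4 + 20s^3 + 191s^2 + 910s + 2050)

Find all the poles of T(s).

s = -5 ± 5j, -5 ± 4j

The poles are the roots of the denominator s^4 + 20s^3 + 191s^2 + 910s + 2050 = 0.
No real roots exist; factor into two real quadratics: (s^2 + 10s + 50)(s^2 + 10s + 41) = 0.
Each quadratic gives a conjugate pair via the quadratic formula.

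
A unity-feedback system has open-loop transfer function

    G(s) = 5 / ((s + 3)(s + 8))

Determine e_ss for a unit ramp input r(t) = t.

G(s) has no poles at the origin.
This is a Type 0 system; Kv = lim_{s→0} s·G(s) = 0, so the steady-state error for a ramp input is infinite.

e_ss = ∞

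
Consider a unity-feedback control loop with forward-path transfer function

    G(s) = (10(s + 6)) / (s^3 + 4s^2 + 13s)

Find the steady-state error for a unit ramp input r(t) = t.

e_ss = 0.2167

G(s) has one pole at the origin.
This is a Type 1 system. Kv = lim_{s→0} s·G(s) = 60/13.
e_ss = 1/Kv = 1/(60/13) = 13/60 ≈ 0.2167.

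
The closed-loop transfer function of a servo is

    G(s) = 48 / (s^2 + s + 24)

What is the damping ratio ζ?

ζ ≈ 0.1021

Compare the denominator to the standard form s^2 + 2ζωₙs + ωₙ².
ωₙ² = 24, so ωₙ = √24 ≈ 4.899 rad/s.
2ζωₙ = 1, so ζ = 1/(2·√24) ≈ 0.1021.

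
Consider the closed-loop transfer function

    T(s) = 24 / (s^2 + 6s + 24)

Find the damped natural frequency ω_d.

ω_d ≈ 3.873 rad/s

Comparing s^2 + 6s + 24 to s^2 + 2ζωₙs + ωₙ²: ωₙ = √24 ≈ 4.899 rad/s and ζ = 6/(2·√24) ≈ 0.6124.
ζωₙ = 6/2 = 3, so ω_d = ωₙ√(1−ζ²) = √(ωₙ² − (ζωₙ)²) = √(24 − 3²) = √15 ≈ 3.873 rad/s.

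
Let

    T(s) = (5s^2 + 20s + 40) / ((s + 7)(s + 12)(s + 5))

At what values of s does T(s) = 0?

Set the numerator to zero: 5s^2 + 20s + 40 = 0, i.e. 5·(s^2 + 4s + 8) = 0.
Factoring: (s^2 + 4s + 8) = 0.

s = -2 + 2j, -2 - 2j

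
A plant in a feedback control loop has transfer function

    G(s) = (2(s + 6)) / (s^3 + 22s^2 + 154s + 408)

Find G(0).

G(0) = 1/34 ≈ 0.02941

Set s = 0: G(0) = (12) / (408) = 1/34.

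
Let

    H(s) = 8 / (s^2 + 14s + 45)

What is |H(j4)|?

|H(j4)| ≈ 0.1269

Substitute s = j4: numerator = 8, denominator = 29 + j56.
|H(j4)| = |8| / |29 + j56| = 8 / 63.063 ≈ 0.1269.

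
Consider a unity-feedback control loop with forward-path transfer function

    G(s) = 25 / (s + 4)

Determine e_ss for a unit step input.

e_ss = 0.1379

G(s) has no poles at the origin.
This is a Type 0 system. Kp = lim_{s→0} G(s) = 25/4.
e_ss = 1/(1 + Kp) = 1/(1 + 25/4) = 4/29 ≈ 0.1379.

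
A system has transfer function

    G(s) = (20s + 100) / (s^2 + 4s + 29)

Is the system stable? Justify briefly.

The denominator s^2 + 4s + 29 factors as (s^2 + 4s + 29), giving poles at s = -2 ± 5j.
Since all poles lie strictly in the left half-plane, the system is stable.

stable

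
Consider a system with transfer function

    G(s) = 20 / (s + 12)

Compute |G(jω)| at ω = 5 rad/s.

Substitute s = j5: numerator = 20, denominator = 12 + j5.
|G(j5)| = |20| / |12 + j5| = 20 / 13 ≈ 1.538.

|G(j5)| ≈ 1.538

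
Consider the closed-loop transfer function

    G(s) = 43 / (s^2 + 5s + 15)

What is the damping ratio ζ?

Compare the denominator to the standard form s^2 + 2ζωₙs + ωₙ².
ωₙ² = 15, so ωₙ = √15 ≈ 3.873 rad/s.
2ζωₙ = 5, so ζ = 5/(2·√15) ≈ 0.6455.
With ζ = 0.6455 the response is underdamped.

ζ ≈ 0.6455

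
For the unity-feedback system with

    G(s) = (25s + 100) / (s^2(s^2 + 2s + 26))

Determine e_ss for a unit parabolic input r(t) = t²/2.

G(s) has 2 poles at the origin.
This is a Type 2 system. Ka = lim_{s→0} s^2·G(s) = 100/26 = 50/13.
e_ss = 1/Ka = 1/(50/13) = 13/50 ≈ 0.2600.

e_ss = 0.2600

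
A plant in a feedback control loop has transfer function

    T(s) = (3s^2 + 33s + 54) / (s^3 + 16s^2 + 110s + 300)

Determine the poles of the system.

The poles are the roots of the denominator s^3 + 16s^2 + 110s + 300 = 0.
Trying s = -6: the polynomial evaluates to 0, so (s + 6) is a factor.
Dividing out leaves s^2 + 10s + 50 = 0.
The quadratic formula then gives s = -5 ± 5j.

s = -5 ± 5j, -6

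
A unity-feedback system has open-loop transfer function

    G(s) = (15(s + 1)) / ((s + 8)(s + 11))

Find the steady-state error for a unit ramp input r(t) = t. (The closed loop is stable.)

G(s) has no poles at the origin.
This is a Type 0 system; Kv = lim_{s→0} s·G(s) = 0, so the steady-state error for a ramp input is infinite.

e_ss = ∞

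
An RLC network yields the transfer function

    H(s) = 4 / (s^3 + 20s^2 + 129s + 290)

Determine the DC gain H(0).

H(0) = 2/145 ≈ 0.01379

Set s = 0: H(0) = (4) / (290) = 2/145.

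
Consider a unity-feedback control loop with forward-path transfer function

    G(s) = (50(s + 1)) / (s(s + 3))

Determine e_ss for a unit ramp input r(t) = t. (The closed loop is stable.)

G(s) has one pole at the origin.
This is a Type 1 system. Kv = lim_{s→0} s·G(s) = 50/3.
e_ss = 1/Kv = 1/(50/3) = 3/50 ≈ 0.06000.

e_ss = 0.06000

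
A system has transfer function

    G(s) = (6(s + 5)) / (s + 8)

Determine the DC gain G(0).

G(0) = 15/4 ≈ 3.750

Set s = 0: G(0) = (30) / (8) = 15/4.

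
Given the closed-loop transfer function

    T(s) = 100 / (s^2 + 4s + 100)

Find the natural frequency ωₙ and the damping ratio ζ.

Compare the denominator to the standard form s^2 + 2ζωₙs + ωₙ².
ωₙ² = 100, so ωₙ = 10 rad/s.
2ζωₙ = 4, so ζ = 4/(2·10) = 0.2.

ωₙ = 10 rad/s, ζ = 0.2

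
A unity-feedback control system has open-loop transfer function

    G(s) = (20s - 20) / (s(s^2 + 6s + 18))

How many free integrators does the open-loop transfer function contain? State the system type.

Type 1

The denominator has 1 factor of s at the origin (free integrator), so this is a Type 1 system.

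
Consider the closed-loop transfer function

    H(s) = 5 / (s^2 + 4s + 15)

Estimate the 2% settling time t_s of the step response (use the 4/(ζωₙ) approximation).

Comparing s^2 + 4s + 15 to s^2 + 2ζωₙs + ωₙ²: ωₙ = √15 ≈ 3.873 rad/s and ζ = 4/(2·√15) ≈ 0.5164.
ζωₙ = 4/2 = 2, so t_s ≈ 4/(ζωₙ) = 4/2 = 2 s.

t_s ≈ 2 s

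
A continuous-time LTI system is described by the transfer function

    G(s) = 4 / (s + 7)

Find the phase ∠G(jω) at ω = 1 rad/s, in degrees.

At s = j1: numerator = 4, denominator = 7 + j1.
∠G = ∠num − ∠den = 0° − (8.1301°) = -8.130°.

∠G(j1) ≈ -8.130°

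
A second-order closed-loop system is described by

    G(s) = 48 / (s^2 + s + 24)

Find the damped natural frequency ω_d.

ω_d ≈ 4.873 rad/s

Comparing s^2 + s + 24 to s^2 + 2ζωₙs + ωₙ²: ωₙ = √24 ≈ 4.899 rad/s and ζ = 1/(2·√24) ≈ 0.1021.
ζωₙ = 1/2 = 0.5, so ω_d = ωₙ√(1−ζ²) = √(ωₙ² − (ζωₙ)²) = √(24 − 0.5²) = √23.75 ≈ 4.873 rad/s.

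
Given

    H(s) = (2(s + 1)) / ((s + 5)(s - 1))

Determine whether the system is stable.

The poles can be read from the denominator factors: s = -5, 1.
Since the pole(s) at s = 1 lie in the right half-plane, the system is unstable.

unstable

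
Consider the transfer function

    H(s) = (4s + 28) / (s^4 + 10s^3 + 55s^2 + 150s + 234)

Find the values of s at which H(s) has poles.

The poles are the roots of the denominator s^4 + 10s^3 + 55s^2 + 150s + 234 = 0.
No real roots exist; factor into two real quadratics: (s^2 + 6s + 18)(s^2 + 4s + 13) = 0.
Each quadratic gives a conjugate pair via the quadratic formula.

s = -3 ± 3j, -2 ± 3j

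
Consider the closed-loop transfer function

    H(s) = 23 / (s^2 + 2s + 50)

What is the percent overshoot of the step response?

%OS ≈ 63.8%

Comparing s^2 + 2s + 50 to s^2 + 2ζωₙs + ωₙ²: ωₙ = √50 ≈ 7.071 rad/s and ζ = 2/(2·√50) ≈ 0.1414.
%OS = 100·exp(−πζ/√(1−ζ²)) = 100·exp(−π·0.1414/√(1−0.1414²)) ≈ 63.8%.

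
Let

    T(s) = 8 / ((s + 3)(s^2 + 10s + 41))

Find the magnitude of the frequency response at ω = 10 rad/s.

Substitute s = j10: numerator = 8, denominator = -1177 - j290.
|T(j10)| = |8| / |-1177 - j290| = 8 / 1212.2 ≈ 0.006600.

|T(j10)| ≈ 0.006600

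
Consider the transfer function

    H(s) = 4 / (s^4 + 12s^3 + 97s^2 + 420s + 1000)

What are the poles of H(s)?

The poles are the roots of the denominator s^4 + 12s^3 + 97s^2 + 420s + 1000 = 0.
No real roots exist; factor into two real quadratics: (s^2 + 4s + 40)(s^2 + 8s + 25) = 0.
Each quadratic gives a conjugate pair via the quadratic formula.

s = -2 ± 6j, -4 ± 3j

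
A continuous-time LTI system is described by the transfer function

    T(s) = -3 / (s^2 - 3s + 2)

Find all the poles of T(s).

The poles are the roots of the denominator s^2 - 3s + 2 = 0.
Factoring: (s - 2)(s - 1) = 0, so s = 2 and s = 1.

s = 2, 1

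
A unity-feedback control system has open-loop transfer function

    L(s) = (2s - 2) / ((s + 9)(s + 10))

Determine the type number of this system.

Type 0

The denominator has no factor of s at the origin — no free integrator — so this is a Type 0 system.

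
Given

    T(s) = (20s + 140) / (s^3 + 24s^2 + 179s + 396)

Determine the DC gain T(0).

Set s = 0: T(0) = (140) / (396) = 35/99.

T(0) = 35/99 ≈ 0.3535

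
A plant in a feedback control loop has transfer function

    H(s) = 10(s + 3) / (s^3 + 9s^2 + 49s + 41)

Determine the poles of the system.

The poles are the roots of the denominator s^3 + 9s^2 + 49s + 41 = 0.
Trying s = -1: the polynomial evaluates to 0, so (s + 1) is a factor.
Dividing out leaves s^2 + 8s + 41 = 0.
The quadratic formula then gives s = -4 ± 5j.

s = -4 ± 5j, -1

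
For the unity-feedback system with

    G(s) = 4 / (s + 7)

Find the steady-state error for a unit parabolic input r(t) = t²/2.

e_ss = ∞

G(s) has no poles at the origin.
This is a Type 0 system; Ka = lim_{s→0} s^2·G(s) = 0, so the steady-state error for a parabola input is infinite.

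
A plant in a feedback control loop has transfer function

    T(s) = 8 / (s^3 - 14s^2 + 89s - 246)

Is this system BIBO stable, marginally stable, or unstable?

The denominator s^3 - 14s^2 + 89s - 246 factors as (s^2 - 8s + 41)(s - 6), giving poles at s = 4 ± 5j, 6.
Since the pole(s) at s = 4 + 5j, 4 - 5j, 6 lie in the right half-plane, the system is unstable.

unstable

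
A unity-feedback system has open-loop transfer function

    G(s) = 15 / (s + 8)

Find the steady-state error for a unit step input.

e_ss = 0.3478

G(s) has no poles at the origin.
This is a Type 0 system. Kp = lim_{s→0} G(s) = 15/8.
e_ss = 1/(1 + Kp) = 1/(1 + 15/8) = 8/23 ≈ 0.3478.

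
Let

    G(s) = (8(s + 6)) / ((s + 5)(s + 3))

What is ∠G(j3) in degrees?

∠G(j3) ≈ -49.40°

At s = j3: numerator = 48 + j24, denominator = 6 + j24.
∠G = ∠num − ∠den = 26.565° − (75.964°) = -49.40°.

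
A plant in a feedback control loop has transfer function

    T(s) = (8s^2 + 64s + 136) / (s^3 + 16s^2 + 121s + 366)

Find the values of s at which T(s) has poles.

s = -5 ± 6j, -6

The poles are the roots of the denominator s^3 + 16s^2 + 121s + 366 = 0.
Trying s = -6: the polynomial evaluates to 0, so (s + 6) is a factor.
Dividing out leaves s^2 + 10s + 61 = 0.
The quadratic formula then gives s = -5 ± 6j.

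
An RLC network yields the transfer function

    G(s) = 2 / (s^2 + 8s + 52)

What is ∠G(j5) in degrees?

At s = j5: numerator = 2, denominator = 27 + j40.
∠G = ∠num − ∠den = 0° − (55.981°) = -55.98°.

∠G(j5) ≈ -55.98°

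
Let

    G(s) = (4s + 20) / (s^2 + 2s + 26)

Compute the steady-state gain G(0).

Set s = 0: G(0) = (20) / (26) = 10/13.

G(0) = 10/13 ≈ 0.7692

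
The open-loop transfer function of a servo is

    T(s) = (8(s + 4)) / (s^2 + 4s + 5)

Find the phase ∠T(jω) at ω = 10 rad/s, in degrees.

At s = j10: numerator = 32 + j80, denominator = -95 + j40.
∠T = ∠num − ∠den = 68.199° − (157.17°) = -88.97°.

∠T(j10) ≈ -88.97°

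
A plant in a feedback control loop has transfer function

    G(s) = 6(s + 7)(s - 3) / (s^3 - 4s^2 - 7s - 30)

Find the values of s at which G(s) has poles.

s = -1 + 2j, -1 - 2j, 6

The poles are the roots of the denominator s^3 - 4s^2 - 7s - 30 = 0.
Trying s = 6: the polynomial evaluates to 0, so (s - 6) is a factor.
Dividing out leaves s^2 + 2s + 5 = 0.
The quadratic formula then gives s = -1 ± 2j.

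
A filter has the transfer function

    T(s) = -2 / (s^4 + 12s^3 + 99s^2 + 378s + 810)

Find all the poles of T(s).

s = -3 ± 6j, -3 ± 3j

The poles are the roots of the denominator s^4 + 12s^3 + 99s^2 + 378s + 810 = 0.
No real roots exist; factor into two real quadratics: (s^2 + 6s + 45)(s^2 + 6s + 18) = 0.
Each quadratic gives a conjugate pair via the quadratic formula.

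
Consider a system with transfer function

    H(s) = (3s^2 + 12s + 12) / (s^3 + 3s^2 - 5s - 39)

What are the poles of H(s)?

The poles are the roots of the denominator s^3 + 3s^2 - 5s - 39 = 0.
Trying s = 3: the polynomial evaluates to 0, so (s - 3) is a factor.
Dividing out leaves s^2 + 6s + 13 = 0.
The quadratic formula then gives s = -3 ± 2j.

s = -3 + 2j, -3 - 2j, 3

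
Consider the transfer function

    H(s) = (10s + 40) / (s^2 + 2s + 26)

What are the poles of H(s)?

s = -1 ± 5j

The poles are the roots of the denominator s^2 + 2s + 26 = 0.
Using the quadratic formula: s = (-2 ± √(-100))/2 = -1 ± 5j.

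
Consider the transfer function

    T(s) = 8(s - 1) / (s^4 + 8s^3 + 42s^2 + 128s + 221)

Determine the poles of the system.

s = -3 + 2j, -3 - 2j, -1 + 4j, -1 - 4j

The poles are the roots of the denominator s^4 + 8s^3 + 42s^2 + 128s + 221 = 0.
No real roots exist; factor into two real quadratics: (s^2 + 6s + 13)(s^2 + 2s + 17) = 0.
Each quadratic gives a conjugate pair via the quadratic formula.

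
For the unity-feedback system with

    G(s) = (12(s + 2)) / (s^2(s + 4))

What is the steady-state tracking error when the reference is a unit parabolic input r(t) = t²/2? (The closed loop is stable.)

e_ss = 0.1667

G(s) has 2 poles at the origin.
This is a Type 2 system. Ka = lim_{s→0} s^2·G(s) = 24/4 = 6.
e_ss = 1/Ka = 1/(6) = 1/6 ≈ 0.1667.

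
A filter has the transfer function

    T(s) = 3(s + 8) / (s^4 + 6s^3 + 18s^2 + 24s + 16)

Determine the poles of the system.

s = -1 ± j, -2 ± 2j

The poles are the roots of the denominator s^4 + 6s^3 + 18s^2 + 24s + 16 = 0.
No real roots exist; factor into two real quadratics: (s^2 + 2s + 2)(s^2 + 4s + 8) = 0.
Each quadratic gives a conjugate pair via the quadratic formula.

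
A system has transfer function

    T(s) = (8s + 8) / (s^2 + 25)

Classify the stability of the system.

marginally stable

The denominator s^2 + 25 factors as (s^2 + 25), giving poles at s = ±5j.
Since the simple pole(s) at s = 5j, -5j lie on the jω-axis with none in the right half-plane, the system is marginally stable.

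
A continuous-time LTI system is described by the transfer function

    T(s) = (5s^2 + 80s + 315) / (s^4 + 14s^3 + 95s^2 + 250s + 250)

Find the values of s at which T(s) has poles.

The poles are the roots of the denominator s^4 + 14s^3 + 95s^2 + 250s + 250 = 0.
No real roots exist; factor into two real quadratics: (s^2 + 4s + 5)(s^2 + 10s + 50) = 0.
Each quadratic gives a conjugate pair via the quadratic formula.

s = -2 ± j, -5 ± 5j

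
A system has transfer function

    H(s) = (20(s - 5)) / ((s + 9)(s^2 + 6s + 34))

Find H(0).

At s = 0 each factor (s + a) contributes a and each (s^2 + bs + c) contributes c.
H(0) = 20·(-5) / ((9) · (34)) = -100/306 = -50/153.

H(0) = -50/153 ≈ -0.3268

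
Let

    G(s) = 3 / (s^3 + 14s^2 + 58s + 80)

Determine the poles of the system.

s = -3 ± j, -8

The poles are the roots of the denominator s^3 + 14s^2 + 58s + 80 = 0.
Trying s = -8: the polynomial evaluates to 0, so (s + 8) is a factor.
Dividing out leaves s^2 + 6s + 10 = 0.
The quadratic formula then gives s = -3 ± 1j.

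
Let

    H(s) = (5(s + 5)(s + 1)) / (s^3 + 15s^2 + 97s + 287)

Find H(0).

H(0) = 25/287 ≈ 0.08711

Set s = 0: H(0) = (25) / (287) = 25/287.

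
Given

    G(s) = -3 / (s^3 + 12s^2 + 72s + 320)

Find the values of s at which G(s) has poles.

The poles are the roots of the denominator s^3 + 12s^2 + 72s + 320 = 0.
Trying s = -8: the polynomial evaluates to 0, so (s + 8) is a factor.
Dividing out leaves s^2 + 4s + 40 = 0.
The quadratic formula then gives s = -2 ± 6j.

s = -2 + 6j, -2 - 6j, -8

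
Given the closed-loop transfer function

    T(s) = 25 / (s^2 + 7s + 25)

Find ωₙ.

ωₙ = 5 rad/s

Compare the denominator to the standard form s^2 + 2ζωₙs + ωₙ².
ωₙ² = 25, so ωₙ = 5 rad/s.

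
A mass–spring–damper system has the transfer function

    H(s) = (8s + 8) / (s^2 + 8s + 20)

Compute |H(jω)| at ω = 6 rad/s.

Substitute s = j6: numerator = 8 + j48, denominator = -16 + j48.
|H(j6)| = |8 + j48| / |-16 + j48| = 48.662 / 50.596 ≈ 0.9618.

|H(j6)| ≈ 0.9618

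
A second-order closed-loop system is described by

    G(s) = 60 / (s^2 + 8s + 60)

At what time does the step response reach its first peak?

t_p ≈ 0.4736 s

Comparing s^2 + 8s + 60 to s^2 + 2ζωₙs + ωₙ²: ωₙ = √60 ≈ 7.746 rad/s and ζ = 8/(2·√60) ≈ 0.5164.
ζωₙ = 8/2 = 4, so ω_d = ωₙ√(1−ζ²) = √(ωₙ² − (ζωₙ)²) = √(60 − 4²) = √44 ≈ 6.633 rad/s.
t_p = π/ω_d = π/6.633 ≈ 0.4736 s.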